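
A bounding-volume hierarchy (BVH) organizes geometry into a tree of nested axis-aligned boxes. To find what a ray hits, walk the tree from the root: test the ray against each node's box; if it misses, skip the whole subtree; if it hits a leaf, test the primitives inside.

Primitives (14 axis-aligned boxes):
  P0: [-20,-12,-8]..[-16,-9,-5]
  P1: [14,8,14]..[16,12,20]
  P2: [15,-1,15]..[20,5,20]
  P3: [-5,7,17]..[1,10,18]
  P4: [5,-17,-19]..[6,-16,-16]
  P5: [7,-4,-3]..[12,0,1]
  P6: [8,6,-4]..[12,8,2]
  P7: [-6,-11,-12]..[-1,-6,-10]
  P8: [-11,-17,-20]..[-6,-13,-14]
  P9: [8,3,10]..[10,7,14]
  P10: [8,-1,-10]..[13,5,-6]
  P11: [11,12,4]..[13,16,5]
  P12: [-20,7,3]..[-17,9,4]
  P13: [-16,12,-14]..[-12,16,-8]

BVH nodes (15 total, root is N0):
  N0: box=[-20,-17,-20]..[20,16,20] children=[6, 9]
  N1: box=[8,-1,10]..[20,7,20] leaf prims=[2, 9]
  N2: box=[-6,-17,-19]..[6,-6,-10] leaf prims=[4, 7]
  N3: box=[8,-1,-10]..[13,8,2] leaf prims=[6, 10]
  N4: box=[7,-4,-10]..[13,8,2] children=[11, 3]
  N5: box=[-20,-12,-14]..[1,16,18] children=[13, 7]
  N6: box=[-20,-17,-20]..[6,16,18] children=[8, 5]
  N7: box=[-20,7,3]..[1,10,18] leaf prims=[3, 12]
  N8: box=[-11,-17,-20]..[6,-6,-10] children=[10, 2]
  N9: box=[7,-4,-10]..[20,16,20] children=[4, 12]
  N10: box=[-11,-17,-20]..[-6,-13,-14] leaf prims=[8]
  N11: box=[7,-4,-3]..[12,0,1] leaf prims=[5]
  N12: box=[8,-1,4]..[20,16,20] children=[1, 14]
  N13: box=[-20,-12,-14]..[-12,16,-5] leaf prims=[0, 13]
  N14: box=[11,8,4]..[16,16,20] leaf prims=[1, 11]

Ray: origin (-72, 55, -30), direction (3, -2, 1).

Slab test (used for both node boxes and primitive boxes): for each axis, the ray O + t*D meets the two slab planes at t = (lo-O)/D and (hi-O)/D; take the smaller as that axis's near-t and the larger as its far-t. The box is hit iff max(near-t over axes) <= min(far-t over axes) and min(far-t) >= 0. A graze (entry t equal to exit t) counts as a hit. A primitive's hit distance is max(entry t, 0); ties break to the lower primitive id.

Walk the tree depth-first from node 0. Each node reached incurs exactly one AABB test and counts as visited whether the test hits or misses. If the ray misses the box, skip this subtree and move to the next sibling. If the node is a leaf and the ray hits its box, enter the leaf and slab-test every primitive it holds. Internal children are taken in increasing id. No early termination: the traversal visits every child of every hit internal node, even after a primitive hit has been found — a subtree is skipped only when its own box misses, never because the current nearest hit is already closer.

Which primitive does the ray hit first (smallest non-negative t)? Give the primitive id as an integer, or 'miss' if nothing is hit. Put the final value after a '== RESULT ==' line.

Traverse from the root:
N0 x:[52/3,92/3] y:[39/2,36] z:[10,50] -> hit [39/2,92/3], descend [6, 9]
  N6 x:[52/3,26] y:[39/2,36] z:[10,48] -> hit [39/2,26], descend [5, 8]
    N5 x:[52/3,73/3] y:[39/2,67/2] z:[16,48] -> hit [39/2,73/3], descend [7, 13]
      N7 x:[52/3,73/3] y:[45/2,24] z:[33,48] -> miss, prune
      N13 x:[52/3,20] y:[39/2,67/2] z:[16,25] -> hit [39/2,20] leaf, test {P0(miss), P13@t=39/2}
    N8 x:[61/3,26] y:[61/2,36] z:[10,20] -> miss, prune
  N9 x:[79/3,92/3] y:[39/2,59/2] z:[20,50] -> hit [79/3,59/2], descend [4, 12]
    N4 x:[79/3,85/3] y:[47/2,59/2] z:[20,32] -> hit [79/3,85/3], descend [3, 11]
      N3 x:[80/3,85/3] y:[47/2,28] z:[20,32] -> hit [80/3,28] leaf, test {P6(miss), P10(miss)}
      N11 x:[79/3,28] y:[55/2,59/2] z:[27,31] -> hit [55/2,28] leaf, test {P5@t=55/2}
    N12 x:[80/3,92/3] y:[39/2,28] z:[34,50] -> miss, prune

11 AABB tests over nodes [0, 6, 5, 7, 13, 8, 9, 4, 3, 11, 12]; 3 leaves entered; closest P13.

== RESULT ==
13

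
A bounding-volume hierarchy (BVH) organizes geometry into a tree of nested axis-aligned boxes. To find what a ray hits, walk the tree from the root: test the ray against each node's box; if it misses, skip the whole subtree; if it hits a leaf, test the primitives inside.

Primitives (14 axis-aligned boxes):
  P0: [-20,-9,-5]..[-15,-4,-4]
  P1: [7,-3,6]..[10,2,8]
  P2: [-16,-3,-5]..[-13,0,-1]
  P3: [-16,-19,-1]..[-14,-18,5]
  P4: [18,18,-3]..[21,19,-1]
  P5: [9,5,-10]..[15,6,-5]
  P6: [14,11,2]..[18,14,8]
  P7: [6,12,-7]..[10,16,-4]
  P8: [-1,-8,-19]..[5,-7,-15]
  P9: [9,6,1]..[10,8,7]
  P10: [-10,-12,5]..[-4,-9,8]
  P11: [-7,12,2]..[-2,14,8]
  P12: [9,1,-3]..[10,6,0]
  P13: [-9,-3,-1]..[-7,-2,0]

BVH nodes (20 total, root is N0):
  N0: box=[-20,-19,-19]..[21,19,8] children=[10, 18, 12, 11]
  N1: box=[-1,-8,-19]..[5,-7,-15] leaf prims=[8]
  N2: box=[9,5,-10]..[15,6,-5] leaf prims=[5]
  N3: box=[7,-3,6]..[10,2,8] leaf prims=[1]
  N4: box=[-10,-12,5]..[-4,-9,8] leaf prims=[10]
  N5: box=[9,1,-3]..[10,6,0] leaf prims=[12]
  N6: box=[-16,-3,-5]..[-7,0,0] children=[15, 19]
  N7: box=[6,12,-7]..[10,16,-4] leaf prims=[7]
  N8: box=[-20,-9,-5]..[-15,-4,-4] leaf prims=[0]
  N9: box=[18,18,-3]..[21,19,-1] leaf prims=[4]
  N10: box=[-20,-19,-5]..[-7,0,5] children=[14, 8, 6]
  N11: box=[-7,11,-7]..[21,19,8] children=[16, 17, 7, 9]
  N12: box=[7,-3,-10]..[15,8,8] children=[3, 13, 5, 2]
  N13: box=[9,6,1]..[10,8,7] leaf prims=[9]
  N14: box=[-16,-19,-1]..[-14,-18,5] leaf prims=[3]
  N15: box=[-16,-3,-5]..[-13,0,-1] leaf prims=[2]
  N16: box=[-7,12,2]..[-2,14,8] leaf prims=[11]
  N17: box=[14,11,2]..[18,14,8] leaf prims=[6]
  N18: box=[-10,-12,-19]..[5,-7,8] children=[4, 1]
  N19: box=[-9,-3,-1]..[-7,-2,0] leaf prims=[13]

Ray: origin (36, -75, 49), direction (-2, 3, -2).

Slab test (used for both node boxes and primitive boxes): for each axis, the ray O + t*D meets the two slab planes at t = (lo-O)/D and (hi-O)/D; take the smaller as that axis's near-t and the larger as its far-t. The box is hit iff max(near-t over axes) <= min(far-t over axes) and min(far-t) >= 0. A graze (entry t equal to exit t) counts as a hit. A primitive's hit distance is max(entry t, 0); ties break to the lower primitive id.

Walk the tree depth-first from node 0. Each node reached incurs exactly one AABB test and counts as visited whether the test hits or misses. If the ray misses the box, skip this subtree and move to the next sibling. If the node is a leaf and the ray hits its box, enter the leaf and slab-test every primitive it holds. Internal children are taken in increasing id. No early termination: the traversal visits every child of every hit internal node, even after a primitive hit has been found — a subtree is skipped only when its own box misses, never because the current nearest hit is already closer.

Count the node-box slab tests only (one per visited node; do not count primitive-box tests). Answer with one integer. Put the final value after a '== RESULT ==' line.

Trace the traversal:
N0 x:[15/2,28] y:[56/3,94/3] z:[41/2,34] -> hit [41/2,28], descend [10, 11, 12, 18]
  N10 x:[43/2,28] y:[56/3,25] z:[22,27] -> hit [22,25], descend [6, 8, 14]
    N6 x:[43/2,26] y:[24,25] z:[49/2,27] -> hit [49/2,25], descend [15, 19]
      N15 x:[49/2,26] y:[24,25] z:[25,27] -> hit [25,25] leaf, test {P2@t=25}
      N19 x:[43/2,45/2] y:[24,73/3] z:[49/2,25] -> miss, prune
    N8 x:[51/2,28] y:[22,71/3] z:[53/2,27] -> miss, prune
    N14 x:[25,26] y:[56/3,19] z:[22,25] -> miss, prune
  N11 x:[15/2,43/2] y:[86/3,94/3] z:[41/2,28] -> miss, prune
  N12 x:[21/2,29/2] y:[24,83/3] z:[41/2,59/2] -> miss, prune
  N18 x:[31/2,23] y:[21,68/3] z:[41/2,34] -> hit [21,68/3], descend [1, 4]
    N1 x:[31/2,37/2] y:[67/3,68/3] z:[32,34] -> miss, prune
    N4 x:[20,23] y:[21,22] z:[41/2,22] -> hit [21,22] leaf, test {P10@t=21}

12 AABB tests over nodes [0, 10, 6, 15, 19, 8, 14, 11, 12, 18, 1, 4]; 2 leaves entered; closest P10.

== RESULT ==
12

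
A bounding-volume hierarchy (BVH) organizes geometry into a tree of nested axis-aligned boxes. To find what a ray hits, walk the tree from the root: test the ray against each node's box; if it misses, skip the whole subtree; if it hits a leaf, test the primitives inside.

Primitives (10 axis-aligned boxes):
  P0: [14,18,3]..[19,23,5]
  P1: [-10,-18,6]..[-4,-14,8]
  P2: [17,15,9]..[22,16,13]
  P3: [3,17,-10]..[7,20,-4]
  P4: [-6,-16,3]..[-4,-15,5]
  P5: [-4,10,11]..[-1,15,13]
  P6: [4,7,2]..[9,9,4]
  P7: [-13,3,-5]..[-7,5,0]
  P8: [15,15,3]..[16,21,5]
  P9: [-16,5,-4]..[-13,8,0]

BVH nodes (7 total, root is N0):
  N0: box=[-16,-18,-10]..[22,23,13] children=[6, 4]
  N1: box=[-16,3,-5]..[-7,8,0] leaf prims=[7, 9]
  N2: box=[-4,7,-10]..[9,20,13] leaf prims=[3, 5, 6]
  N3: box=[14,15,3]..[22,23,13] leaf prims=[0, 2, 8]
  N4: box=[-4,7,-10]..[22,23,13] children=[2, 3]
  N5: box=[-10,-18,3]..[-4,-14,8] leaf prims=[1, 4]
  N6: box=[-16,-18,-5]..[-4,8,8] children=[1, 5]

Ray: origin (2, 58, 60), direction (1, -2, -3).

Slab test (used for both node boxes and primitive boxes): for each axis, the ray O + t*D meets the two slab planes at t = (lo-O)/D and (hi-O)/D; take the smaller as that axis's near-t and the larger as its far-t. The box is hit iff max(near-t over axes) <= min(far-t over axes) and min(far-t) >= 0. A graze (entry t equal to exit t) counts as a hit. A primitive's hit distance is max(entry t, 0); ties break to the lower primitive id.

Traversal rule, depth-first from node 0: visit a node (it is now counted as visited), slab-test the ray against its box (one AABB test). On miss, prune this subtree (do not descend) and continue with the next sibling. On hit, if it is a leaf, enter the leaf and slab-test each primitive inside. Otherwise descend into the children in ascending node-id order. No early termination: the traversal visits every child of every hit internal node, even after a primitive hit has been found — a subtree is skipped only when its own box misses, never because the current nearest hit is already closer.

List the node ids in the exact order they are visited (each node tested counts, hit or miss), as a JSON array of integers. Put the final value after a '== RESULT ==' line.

Walk:
N0 x:[-18,20] y:[35/2,38] z:[47/3,70/3] -> hit [35/2,20], descend [4, 6]
  N4 x:[-6,20] y:[35/2,51/2] z:[47/3,70/3] -> hit [35/2,20], descend [2, 3]
    N2 x:[-6,7] y:[19,51/2] z:[47/3,70/3] -> miss, prune
    N3 x:[12,20] y:[35/2,43/2] z:[47/3,19] -> hit [35/2,19] leaf, test {P0(miss), P2(miss), P8(miss)}
  N6 x:[-18,-6] y:[25,38] z:[52/3,65/3] -> miss, prune

order=[0, 4, 2, 3, 6]  |boxes|=5  |leaves|=1  hit=miss

== RESULT ==
[0, 4, 2, 3, 6]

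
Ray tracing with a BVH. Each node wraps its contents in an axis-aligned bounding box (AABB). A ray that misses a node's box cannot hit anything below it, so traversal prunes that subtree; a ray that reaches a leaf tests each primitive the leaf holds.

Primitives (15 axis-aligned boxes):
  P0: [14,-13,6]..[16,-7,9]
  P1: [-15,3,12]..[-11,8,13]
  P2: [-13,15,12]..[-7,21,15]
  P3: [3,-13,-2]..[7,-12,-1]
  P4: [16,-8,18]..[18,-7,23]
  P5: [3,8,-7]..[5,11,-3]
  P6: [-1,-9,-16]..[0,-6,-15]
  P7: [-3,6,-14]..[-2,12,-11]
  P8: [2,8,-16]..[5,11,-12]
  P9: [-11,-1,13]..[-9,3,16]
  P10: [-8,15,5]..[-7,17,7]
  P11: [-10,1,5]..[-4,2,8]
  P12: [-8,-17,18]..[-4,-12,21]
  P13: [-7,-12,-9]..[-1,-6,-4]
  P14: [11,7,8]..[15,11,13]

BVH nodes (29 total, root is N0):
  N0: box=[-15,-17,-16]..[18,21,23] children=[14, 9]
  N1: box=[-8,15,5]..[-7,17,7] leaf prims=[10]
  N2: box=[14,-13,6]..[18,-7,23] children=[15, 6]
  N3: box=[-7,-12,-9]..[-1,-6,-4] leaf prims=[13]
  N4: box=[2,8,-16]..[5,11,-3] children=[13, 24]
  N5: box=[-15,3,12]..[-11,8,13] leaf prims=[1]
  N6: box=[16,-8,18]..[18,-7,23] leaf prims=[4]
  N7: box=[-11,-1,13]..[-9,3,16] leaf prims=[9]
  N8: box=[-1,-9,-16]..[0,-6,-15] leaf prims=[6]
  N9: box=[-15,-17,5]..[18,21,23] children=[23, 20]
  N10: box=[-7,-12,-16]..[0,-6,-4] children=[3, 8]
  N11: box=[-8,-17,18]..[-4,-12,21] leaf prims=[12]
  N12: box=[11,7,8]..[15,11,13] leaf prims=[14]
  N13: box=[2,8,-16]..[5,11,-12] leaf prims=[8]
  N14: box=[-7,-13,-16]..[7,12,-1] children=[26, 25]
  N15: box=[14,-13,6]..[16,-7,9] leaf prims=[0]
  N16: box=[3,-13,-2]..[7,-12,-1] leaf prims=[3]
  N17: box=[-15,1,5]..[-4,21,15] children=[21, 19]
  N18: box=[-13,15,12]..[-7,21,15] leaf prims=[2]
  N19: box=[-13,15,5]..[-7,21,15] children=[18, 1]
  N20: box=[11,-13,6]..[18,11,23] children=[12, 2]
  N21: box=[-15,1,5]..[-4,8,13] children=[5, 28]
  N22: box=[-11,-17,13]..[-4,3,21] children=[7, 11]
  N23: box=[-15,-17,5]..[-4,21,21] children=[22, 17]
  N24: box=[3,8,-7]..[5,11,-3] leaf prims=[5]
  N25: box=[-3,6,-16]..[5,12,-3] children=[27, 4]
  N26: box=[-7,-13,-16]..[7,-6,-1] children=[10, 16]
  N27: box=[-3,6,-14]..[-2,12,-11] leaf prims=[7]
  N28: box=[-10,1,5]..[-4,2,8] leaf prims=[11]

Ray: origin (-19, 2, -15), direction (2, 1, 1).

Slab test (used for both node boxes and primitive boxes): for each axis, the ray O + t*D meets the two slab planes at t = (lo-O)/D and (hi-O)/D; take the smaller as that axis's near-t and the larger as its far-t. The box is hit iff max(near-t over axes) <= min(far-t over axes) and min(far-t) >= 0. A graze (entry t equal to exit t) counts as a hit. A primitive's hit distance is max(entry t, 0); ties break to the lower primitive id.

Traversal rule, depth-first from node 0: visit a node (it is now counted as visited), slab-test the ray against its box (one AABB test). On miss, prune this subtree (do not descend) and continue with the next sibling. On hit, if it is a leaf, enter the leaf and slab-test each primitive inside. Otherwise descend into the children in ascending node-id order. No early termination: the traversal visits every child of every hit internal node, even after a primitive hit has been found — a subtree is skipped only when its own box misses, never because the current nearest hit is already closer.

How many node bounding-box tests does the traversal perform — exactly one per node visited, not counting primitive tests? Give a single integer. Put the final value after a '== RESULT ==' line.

Traverse from the root:
N0 x:[2,37/2] y:[-19,19] z:[-1,38] -> hit [2,37/2], descend [9, 14]
  N9 x:[2,37/2] y:[-19,19] z:[20,38] -> miss, prune
  N14 x:[6,13] y:[-15,10] z:[-1,14] -> hit [6,10], descend [25, 26]
    N25 x:[8,12] y:[4,10] z:[-1,12] -> hit [8,10], descend [4, 27]
      N4 x:[21/2,12] y:[6,9] z:[-1,12] -> miss, prune
      N27 x:[8,17/2] y:[4,10] z:[1,4] -> miss, prune
    N26 x:[6,13] y:[-15,-8] z:[-1,14] -> miss, prune

7 AABB tests over nodes [0, 9, 14, 25, 4, 27, 26]; 0 leaves entered; closest miss.

== RESULT ==
7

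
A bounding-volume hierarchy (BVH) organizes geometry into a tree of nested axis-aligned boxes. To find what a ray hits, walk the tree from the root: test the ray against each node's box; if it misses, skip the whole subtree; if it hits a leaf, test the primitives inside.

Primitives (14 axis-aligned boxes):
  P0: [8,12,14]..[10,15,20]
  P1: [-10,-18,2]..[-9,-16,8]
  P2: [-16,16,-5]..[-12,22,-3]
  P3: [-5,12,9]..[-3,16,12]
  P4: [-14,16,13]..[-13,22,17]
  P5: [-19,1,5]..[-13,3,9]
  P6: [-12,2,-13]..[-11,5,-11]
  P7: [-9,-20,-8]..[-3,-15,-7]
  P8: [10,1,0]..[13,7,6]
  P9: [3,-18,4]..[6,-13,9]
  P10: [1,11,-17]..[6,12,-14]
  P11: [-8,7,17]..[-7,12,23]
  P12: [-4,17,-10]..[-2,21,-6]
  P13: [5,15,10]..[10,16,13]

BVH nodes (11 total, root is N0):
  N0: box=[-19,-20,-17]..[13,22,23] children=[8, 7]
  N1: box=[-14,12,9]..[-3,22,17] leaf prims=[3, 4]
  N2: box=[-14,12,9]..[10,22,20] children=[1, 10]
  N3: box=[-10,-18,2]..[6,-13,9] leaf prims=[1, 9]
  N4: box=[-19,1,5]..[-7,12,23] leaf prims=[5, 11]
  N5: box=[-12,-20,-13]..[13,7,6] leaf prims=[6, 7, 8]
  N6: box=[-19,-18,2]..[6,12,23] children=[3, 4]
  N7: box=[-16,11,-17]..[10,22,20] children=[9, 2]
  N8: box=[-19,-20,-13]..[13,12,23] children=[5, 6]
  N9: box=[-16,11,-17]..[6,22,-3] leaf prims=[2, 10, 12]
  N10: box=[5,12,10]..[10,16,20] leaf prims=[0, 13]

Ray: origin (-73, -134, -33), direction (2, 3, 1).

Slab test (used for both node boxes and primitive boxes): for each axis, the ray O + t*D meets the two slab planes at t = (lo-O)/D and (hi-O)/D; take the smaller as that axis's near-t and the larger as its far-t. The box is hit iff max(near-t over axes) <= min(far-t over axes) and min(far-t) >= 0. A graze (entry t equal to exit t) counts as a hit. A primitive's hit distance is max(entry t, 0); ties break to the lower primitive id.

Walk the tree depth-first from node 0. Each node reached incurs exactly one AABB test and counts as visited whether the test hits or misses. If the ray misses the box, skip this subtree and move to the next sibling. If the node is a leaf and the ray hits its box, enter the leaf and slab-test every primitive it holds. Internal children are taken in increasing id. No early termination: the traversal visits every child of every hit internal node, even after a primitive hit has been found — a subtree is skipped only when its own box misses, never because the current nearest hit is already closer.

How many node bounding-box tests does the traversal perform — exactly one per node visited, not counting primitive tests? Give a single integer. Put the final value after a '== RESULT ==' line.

Traverse from the root:
N0 x:[27,43] y:[38,52] z:[16,56] -> hit [38,43], descend [7, 8]
  N7 x:[57/2,83/2] y:[145/3,52] z:[16,53] -> miss, prune
  N8 x:[27,43] y:[38,146/3] z:[20,56] -> hit [38,43], descend [5, 6]
    N5 x:[61/2,43] y:[38,47] z:[20,39] -> hit [38,39] leaf, test {P6(miss), P7(miss), P8(miss)}
    N6 x:[27,79/2] y:[116/3,146/3] z:[35,56] -> hit [116/3,79/2], descend [3, 4]
      N3 x:[63/2,79/2] y:[116/3,121/3] z:[35,42] -> hit [116/3,79/2] leaf, test {P1(miss), P9@t=116/3}
      N4 x:[27,33] y:[45,146/3] z:[38,56] -> miss, prune

7 AABB tests over nodes [0, 7, 8, 5, 6, 3, 4]; 2 leaves entered; closest P9.

== RESULT ==
7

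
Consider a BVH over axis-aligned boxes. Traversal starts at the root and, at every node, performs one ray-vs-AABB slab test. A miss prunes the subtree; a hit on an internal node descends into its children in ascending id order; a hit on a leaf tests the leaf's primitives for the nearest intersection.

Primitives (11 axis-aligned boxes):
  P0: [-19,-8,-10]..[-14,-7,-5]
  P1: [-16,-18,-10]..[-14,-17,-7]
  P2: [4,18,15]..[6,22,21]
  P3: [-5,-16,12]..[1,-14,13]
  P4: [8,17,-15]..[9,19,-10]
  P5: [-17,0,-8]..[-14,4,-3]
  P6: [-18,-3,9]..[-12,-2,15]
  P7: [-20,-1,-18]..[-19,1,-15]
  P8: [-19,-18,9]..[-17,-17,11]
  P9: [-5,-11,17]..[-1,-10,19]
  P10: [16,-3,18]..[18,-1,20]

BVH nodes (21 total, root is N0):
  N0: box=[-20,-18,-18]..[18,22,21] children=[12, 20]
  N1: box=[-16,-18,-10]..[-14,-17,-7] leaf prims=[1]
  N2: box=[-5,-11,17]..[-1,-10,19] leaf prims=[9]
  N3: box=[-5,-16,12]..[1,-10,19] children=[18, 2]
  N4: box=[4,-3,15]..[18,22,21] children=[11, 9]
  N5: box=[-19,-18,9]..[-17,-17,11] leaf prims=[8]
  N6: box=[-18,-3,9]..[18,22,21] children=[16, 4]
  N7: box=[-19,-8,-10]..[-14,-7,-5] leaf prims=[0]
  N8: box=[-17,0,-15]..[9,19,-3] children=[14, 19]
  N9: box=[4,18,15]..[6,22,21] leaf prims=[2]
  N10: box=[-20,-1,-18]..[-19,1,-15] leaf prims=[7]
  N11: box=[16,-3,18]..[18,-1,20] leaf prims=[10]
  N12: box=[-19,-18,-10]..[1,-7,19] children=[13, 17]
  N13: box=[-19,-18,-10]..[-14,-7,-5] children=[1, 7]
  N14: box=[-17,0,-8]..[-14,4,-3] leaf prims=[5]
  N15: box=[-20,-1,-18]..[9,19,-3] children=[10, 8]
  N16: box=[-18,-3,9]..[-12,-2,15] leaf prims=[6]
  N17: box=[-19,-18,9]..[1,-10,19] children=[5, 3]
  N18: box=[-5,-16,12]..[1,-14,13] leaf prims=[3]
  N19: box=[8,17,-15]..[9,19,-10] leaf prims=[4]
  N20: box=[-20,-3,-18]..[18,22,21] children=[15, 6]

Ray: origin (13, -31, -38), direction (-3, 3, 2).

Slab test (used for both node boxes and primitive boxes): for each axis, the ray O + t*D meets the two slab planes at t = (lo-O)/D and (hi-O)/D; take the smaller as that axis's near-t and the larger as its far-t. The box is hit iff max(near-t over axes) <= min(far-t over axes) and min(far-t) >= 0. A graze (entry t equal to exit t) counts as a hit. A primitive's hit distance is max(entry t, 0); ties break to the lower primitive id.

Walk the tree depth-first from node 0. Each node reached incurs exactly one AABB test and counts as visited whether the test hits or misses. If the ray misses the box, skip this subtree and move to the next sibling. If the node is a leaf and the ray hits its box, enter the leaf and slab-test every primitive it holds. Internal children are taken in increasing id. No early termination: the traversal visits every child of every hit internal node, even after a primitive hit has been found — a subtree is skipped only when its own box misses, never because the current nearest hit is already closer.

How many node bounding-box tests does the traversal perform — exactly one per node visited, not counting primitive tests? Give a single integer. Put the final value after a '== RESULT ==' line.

Trace the traversal:
N0 x:[-5/3,11] y:[13/3,53/3] z:[10,59/2] -> hit [10,11], descend [12, 20]
  N12 x:[4,32/3] y:[13/3,8] z:[14,57/2] -> miss, prune
  N20 x:[-5/3,11] y:[28/3,53/3] z:[10,59/2] -> hit [10,11], descend [6, 15]
    N6 x:[-5/3,31/3] y:[28/3,53/3] z:[47/2,59/2] -> miss, prune
    N15 x:[4/3,11] y:[10,50/3] z:[10,35/2] -> hit [10,11], descend [8, 10]
      N8 x:[4/3,10] y:[31/3,50/3] z:[23/2,35/2] -> miss, prune
      N10 x:[32/3,11] y:[10,32/3] z:[10,23/2] -> hit [32/3,32/3] leaf, test {P7@t=32/3}

order=[0, 12, 20, 6, 15, 8, 10]  |boxes|=7  |leaves|=1  hit=P7

== RESULT ==
7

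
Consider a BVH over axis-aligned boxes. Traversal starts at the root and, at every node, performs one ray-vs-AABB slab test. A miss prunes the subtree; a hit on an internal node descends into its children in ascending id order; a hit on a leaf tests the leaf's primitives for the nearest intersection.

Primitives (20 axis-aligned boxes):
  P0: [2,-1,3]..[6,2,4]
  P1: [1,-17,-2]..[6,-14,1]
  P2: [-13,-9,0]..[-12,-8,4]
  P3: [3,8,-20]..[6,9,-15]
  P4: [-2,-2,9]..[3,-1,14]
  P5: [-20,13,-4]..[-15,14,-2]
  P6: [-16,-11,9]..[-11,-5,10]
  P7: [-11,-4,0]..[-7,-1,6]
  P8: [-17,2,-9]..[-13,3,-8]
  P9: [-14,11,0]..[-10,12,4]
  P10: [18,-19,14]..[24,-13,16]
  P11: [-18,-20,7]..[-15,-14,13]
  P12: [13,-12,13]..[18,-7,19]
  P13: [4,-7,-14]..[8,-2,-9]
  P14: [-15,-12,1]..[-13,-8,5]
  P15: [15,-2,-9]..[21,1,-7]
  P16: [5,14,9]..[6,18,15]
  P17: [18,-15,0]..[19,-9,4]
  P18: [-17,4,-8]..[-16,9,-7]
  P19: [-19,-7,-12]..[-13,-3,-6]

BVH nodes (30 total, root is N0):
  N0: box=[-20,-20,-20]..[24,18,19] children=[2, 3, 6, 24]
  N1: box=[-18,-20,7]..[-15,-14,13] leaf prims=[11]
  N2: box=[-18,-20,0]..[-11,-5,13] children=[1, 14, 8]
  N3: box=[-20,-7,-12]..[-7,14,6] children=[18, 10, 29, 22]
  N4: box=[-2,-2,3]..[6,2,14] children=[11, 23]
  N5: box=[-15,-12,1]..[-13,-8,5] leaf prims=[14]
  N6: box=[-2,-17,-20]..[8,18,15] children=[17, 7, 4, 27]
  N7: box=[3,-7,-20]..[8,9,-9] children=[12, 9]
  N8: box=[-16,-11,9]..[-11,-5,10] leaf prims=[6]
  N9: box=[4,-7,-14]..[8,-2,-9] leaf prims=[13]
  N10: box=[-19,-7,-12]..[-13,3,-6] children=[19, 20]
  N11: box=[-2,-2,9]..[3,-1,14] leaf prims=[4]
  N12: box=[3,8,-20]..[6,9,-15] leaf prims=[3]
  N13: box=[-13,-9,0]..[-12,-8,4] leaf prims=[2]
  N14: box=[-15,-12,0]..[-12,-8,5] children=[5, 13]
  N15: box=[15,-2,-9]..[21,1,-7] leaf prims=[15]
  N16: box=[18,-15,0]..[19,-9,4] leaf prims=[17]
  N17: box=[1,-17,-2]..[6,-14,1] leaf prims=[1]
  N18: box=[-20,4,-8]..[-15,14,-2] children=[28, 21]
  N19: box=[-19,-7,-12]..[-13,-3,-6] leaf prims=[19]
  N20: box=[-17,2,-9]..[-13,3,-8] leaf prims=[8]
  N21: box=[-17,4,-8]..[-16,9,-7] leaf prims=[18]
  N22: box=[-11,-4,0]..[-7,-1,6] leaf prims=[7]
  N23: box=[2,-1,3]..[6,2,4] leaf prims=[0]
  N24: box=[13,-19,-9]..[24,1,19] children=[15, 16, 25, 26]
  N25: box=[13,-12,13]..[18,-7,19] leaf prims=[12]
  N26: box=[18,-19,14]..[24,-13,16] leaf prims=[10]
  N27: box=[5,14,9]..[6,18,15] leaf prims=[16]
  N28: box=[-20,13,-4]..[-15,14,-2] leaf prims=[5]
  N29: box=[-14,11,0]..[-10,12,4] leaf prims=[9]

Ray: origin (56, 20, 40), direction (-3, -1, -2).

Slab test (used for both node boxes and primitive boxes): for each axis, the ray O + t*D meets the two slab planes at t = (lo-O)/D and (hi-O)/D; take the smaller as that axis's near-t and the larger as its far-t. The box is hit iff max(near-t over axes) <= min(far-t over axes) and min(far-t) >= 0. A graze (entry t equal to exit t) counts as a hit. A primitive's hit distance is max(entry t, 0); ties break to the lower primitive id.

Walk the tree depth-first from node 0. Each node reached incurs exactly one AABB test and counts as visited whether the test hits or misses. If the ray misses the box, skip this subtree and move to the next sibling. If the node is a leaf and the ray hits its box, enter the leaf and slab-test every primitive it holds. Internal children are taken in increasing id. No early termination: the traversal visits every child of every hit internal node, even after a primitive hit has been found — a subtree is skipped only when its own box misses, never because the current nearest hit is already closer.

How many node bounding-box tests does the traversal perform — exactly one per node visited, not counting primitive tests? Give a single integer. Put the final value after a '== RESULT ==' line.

Traverse from the root:
N0 x:[32/3,76/3] y:[2,40] z:[21/2,30] -> hit [32/3,76/3], descend [2, 3, 6, 24]
  N2 x:[67/3,74/3] y:[25,40] z:[27/2,20] -> miss, prune
  N3 x:[21,76/3] y:[6,27] z:[17,26] -> hit [21,76/3], descend [10, 18, 22, 29]
    N10 x:[23,25] y:[17,27] z:[23,26] -> hit [23,25], descend [19, 20]
      N19 x:[23,25] y:[23,27] z:[23,26] -> hit [23,25] leaf, test {P19@t=23}
      N20 x:[23,73/3] y:[17,18] z:[24,49/2] -> miss, prune
    N18 x:[71/3,76/3] y:[6,16] z:[21,24] -> miss, prune
    N22 x:[21,67/3] y:[21,24] z:[17,20] -> miss, prune
    N29 x:[22,70/3] y:[8,9] z:[18,20] -> miss, prune
  N6 x:[16,58/3] y:[2,37] z:[25/2,30] -> hit [16,58/3], descend [4, 7, 17, 27]
    N4 x:[50/3,58/3] y:[18,22] z:[13,37/2] -> hit [18,37/2], descend [11, 23]
      N11 x:[53/3,58/3] y:[21,22] z:[13,31/2] -> miss, prune
      N23 x:[50/3,18] y:[18,21] z:[18,37/2] -> hit [18,18] leaf, test {P0@t=18}
    N7 x:[16,53/3] y:[11,27] z:[49/2,30] -> miss, prune
    N17 x:[50/3,55/3] y:[34,37] z:[39/2,21] -> miss, prune
    N27 x:[50/3,17] y:[2,6] z:[25/2,31/2] -> miss, prune
  N24 x:[32/3,43/3] y:[19,39] z:[21/2,49/2] -> miss, prune

17 AABB tests over nodes [0, 2, 3, 10, 19, 20, 18, 22, 29, 6, 4, 11, 23, 7, 17, 27, 24]; 2 leaves entered; closest P0.

== RESULT ==
17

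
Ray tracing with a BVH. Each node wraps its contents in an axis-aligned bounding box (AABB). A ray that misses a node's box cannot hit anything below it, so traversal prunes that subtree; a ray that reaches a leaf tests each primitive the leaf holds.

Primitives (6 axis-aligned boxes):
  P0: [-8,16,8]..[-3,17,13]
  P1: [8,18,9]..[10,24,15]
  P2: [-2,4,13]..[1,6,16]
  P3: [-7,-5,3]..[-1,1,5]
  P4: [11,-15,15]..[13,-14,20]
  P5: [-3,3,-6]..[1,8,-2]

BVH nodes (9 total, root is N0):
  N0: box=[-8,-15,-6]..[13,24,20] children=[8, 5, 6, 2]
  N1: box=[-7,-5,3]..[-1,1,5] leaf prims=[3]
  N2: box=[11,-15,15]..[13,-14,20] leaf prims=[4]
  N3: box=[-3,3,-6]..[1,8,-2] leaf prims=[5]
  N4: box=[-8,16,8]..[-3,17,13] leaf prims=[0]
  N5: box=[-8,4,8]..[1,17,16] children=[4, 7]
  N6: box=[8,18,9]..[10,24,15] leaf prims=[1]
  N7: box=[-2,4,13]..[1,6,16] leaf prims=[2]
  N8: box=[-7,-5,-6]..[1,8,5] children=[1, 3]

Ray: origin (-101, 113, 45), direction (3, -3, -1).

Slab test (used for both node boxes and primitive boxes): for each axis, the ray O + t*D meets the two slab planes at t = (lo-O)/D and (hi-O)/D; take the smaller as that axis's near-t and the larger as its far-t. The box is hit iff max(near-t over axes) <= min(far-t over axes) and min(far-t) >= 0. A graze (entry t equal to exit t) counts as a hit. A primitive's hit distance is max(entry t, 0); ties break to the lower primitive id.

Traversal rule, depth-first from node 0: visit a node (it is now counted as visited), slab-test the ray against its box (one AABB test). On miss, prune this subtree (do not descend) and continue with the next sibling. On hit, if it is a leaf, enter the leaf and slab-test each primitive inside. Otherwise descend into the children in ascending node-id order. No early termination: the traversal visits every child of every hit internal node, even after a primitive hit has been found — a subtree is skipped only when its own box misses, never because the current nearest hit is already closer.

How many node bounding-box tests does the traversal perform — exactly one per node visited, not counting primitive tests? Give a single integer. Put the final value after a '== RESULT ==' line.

Traverse from the root:
N0 x:[31,38] y:[89/3,128/3] z:[25,51] -> hit [31,38], descend [2, 5, 6, 8]
  N2 x:[112/3,38] y:[127/3,128/3] z:[25,30] -> miss, prune
  N5 x:[31,34] y:[32,109/3] z:[29,37] -> hit [32,34], descend [4, 7]
    N4 x:[31,98/3] y:[32,97/3] z:[32,37] -> hit [32,97/3] leaf, test {P0@t=32}
    N7 x:[33,34] y:[107/3,109/3] z:[29,32] -> miss, prune
  N6 x:[109/3,37] y:[89/3,95/3] z:[30,36] -> miss, prune
  N8 x:[94/3,34] y:[35,118/3] z:[40,51] -> miss, prune

Summary -> nodes [0, 2, 5, 4, 7, 6, 8]; box-tests=7; leaf-entries=1; first=P0

== RESULT ==
7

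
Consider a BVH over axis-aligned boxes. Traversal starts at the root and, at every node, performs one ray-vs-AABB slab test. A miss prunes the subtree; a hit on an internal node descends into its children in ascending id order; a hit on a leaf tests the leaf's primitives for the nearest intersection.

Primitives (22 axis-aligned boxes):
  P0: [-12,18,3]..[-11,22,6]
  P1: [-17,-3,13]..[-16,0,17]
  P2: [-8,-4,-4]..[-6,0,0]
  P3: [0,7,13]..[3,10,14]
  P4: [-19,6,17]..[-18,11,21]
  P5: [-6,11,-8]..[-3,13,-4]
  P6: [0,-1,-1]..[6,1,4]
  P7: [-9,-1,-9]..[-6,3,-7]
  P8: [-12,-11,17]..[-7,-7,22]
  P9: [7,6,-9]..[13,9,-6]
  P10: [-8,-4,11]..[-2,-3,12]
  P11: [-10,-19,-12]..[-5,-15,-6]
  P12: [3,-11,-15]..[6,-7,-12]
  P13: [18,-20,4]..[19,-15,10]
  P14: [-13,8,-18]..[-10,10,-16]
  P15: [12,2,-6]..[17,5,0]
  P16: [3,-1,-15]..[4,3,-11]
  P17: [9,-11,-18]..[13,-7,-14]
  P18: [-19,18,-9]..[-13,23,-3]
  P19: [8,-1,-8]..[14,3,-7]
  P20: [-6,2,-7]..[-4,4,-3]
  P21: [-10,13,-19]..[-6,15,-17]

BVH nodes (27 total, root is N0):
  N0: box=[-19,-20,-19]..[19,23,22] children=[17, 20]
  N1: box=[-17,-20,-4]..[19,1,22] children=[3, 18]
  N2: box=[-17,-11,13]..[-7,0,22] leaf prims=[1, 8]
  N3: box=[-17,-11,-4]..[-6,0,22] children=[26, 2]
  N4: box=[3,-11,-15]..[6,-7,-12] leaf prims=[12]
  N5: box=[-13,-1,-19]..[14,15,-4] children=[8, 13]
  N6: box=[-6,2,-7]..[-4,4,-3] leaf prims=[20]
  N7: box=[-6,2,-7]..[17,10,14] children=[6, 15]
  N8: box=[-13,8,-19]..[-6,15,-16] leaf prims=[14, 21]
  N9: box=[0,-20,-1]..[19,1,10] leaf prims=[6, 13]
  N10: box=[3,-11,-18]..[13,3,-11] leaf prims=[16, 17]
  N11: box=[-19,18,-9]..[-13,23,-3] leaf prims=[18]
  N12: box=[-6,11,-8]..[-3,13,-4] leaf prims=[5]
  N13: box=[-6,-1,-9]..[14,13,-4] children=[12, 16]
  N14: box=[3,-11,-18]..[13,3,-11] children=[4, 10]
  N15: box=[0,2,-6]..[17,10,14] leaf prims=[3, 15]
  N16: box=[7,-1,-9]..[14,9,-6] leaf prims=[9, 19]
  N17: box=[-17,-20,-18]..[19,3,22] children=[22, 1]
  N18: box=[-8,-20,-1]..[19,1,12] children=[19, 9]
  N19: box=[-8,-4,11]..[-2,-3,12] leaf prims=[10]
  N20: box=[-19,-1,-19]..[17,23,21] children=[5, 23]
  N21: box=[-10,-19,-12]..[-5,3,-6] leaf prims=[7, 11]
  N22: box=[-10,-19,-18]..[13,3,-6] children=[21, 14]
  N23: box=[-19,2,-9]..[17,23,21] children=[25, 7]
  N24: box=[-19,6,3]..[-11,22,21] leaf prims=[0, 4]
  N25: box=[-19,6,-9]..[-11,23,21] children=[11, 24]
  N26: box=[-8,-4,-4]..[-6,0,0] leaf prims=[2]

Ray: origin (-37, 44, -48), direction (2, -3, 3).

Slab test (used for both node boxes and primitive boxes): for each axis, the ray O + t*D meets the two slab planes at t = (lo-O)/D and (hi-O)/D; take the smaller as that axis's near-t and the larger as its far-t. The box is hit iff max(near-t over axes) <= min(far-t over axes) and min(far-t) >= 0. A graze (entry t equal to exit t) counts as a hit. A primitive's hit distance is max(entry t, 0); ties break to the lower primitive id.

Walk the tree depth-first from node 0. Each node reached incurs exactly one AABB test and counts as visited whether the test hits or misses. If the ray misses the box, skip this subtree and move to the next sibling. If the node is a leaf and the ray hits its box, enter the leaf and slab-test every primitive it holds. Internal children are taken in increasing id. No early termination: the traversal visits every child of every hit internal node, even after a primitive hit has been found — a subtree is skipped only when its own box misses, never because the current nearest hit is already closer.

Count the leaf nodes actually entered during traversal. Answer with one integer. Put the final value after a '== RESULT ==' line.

Trace the traversal:
N0 x:[9,28] y:[7,64/3] z:[29/3,70/3] -> hit [29/3,64/3], descend [17, 20]
  N17 x:[10,28] y:[41/3,64/3] z:[10,70/3] -> hit [41/3,64/3], descend [1, 22]
    N1 x:[10,28] y:[43/3,64/3] z:[44/3,70/3] -> hit [44/3,64/3], descend [3, 18]
      N3 x:[10,31/2] y:[44/3,55/3] z:[44/3,70/3] -> hit [44/3,31/2], descend [2, 26]
        N2 x:[10,15] y:[44/3,55/3] z:[61/3,70/3] -> miss, prune
        N26 x:[29/2,31/2] y:[44/3,16] z:[44/3,16] -> hit [44/3,31/2] leaf, test {P2@t=44/3}
      N18 x:[29/2,28] y:[43/3,64/3] z:[47/3,20] -> hit [47/3,20], descend [9, 19]
        N9 x:[37/2,28] y:[43/3,64/3] z:[47/3,58/3] -> hit [37/2,58/3] leaf, test {P6(miss), P13(miss)}
        N19 x:[29/2,35/2] y:[47/3,16] z:[59/3,20] -> miss, prune
    N22 x:[27/2,25] y:[41/3,21] z:[10,14] -> hit [41/3,14], descend [14, 21]
      N14 x:[20,25] y:[41/3,55/3] z:[10,37/3] -> miss, prune
      N21 x:[27/2,16] y:[41/3,21] z:[12,14] -> hit [41/3,14] leaf, test {P7(miss), P11(miss)}
  N20 x:[9,27] y:[7,15] z:[29/3,23] -> hit [29/3,15], descend [5, 23]
    N5 x:[12,51/2] y:[29/3,15] z:[29/3,44/3] -> hit [12,44/3], descend [8, 13]
      N8 x:[12,31/2] y:[29/3,12] z:[29/3,32/3] -> miss, prune
      N13 x:[31/2,51/2] y:[31/3,15] z:[13,44/3] -> miss, prune
    N23 x:[9,27] y:[7,14] z:[13,23] -> hit [13,14], descend [7, 25]
      N7 x:[31/2,27] y:[34/3,14] z:[41/3,62/3] -> miss, prune
      N25 x:[9,13] y:[7,38/3] z:[13,23] -> miss, prune

order=[0, 17, 1, 3, 2, 26, 18, 9, 19, 22, 14, 21, 20, 5, 8, 13, 23, 7, 25]  |boxes|=19  |leaves|=3  hit=P2

== RESULT ==
3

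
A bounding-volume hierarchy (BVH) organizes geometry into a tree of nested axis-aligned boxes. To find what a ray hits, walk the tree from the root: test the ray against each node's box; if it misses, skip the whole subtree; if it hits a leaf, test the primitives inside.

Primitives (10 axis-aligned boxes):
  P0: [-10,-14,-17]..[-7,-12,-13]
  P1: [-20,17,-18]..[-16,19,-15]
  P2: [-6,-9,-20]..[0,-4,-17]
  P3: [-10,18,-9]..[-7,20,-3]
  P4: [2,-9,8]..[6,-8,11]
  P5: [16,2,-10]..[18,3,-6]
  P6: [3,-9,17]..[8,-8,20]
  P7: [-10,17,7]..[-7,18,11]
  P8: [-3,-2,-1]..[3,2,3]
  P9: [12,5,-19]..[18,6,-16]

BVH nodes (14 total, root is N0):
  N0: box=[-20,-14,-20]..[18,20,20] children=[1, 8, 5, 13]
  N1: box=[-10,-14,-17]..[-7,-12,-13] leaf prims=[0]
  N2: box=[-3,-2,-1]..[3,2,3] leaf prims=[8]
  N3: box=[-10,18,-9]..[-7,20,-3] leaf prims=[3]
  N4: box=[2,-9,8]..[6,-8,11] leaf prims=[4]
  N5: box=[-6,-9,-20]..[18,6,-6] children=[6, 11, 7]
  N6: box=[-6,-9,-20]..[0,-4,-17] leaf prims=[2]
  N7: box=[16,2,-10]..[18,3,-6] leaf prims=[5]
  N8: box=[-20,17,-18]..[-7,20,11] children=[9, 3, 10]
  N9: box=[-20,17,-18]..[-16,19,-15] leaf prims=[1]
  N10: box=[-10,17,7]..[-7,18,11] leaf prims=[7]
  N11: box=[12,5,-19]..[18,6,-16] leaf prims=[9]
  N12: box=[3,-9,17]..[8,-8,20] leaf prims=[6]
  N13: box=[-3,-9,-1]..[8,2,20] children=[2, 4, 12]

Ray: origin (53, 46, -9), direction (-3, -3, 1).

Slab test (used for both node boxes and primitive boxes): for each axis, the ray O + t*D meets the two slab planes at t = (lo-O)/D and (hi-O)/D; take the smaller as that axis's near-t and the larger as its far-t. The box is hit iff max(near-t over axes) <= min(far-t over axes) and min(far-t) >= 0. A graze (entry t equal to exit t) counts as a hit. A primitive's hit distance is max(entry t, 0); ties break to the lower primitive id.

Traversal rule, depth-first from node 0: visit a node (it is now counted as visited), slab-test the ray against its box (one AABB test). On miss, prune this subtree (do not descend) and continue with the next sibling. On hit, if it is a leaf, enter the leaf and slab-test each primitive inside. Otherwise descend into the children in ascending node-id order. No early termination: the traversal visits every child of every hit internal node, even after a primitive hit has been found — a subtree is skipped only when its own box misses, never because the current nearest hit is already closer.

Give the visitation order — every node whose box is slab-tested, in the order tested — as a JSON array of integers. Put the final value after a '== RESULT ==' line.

Trace the traversal:
N0 x:[35/3,73/3] y:[26/3,20] z:[-11,29] -> hit [35/3,20], descend [1, 5, 8, 13]
  N1 x:[20,21] y:[58/3,20] z:[-8,-4] -> miss, prune
  N5 x:[35/3,59/3] y:[40/3,55/3] z:[-11,3] -> miss, prune
  N8 x:[20,73/3] y:[26/3,29/3] z:[-9,20] -> miss, prune
  N13 x:[15,56/3] y:[44/3,55/3] z:[8,29] -> hit [15,55/3], descend [2, 4, 12]
    N2 x:[50/3,56/3] y:[44/3,16] z:[8,12] -> miss, prune
    N4 x:[47/3,17] y:[18,55/3] z:[17,20] -> miss, prune
    N12 x:[15,50/3] y:[18,55/3] z:[26,29] -> miss, prune

order=[0, 1, 5, 8, 13, 2, 4, 12]  |boxes|=8  |leaves|=0  hit=miss

== RESULT ==
[0, 1, 5, 8, 13, 2, 4, 12]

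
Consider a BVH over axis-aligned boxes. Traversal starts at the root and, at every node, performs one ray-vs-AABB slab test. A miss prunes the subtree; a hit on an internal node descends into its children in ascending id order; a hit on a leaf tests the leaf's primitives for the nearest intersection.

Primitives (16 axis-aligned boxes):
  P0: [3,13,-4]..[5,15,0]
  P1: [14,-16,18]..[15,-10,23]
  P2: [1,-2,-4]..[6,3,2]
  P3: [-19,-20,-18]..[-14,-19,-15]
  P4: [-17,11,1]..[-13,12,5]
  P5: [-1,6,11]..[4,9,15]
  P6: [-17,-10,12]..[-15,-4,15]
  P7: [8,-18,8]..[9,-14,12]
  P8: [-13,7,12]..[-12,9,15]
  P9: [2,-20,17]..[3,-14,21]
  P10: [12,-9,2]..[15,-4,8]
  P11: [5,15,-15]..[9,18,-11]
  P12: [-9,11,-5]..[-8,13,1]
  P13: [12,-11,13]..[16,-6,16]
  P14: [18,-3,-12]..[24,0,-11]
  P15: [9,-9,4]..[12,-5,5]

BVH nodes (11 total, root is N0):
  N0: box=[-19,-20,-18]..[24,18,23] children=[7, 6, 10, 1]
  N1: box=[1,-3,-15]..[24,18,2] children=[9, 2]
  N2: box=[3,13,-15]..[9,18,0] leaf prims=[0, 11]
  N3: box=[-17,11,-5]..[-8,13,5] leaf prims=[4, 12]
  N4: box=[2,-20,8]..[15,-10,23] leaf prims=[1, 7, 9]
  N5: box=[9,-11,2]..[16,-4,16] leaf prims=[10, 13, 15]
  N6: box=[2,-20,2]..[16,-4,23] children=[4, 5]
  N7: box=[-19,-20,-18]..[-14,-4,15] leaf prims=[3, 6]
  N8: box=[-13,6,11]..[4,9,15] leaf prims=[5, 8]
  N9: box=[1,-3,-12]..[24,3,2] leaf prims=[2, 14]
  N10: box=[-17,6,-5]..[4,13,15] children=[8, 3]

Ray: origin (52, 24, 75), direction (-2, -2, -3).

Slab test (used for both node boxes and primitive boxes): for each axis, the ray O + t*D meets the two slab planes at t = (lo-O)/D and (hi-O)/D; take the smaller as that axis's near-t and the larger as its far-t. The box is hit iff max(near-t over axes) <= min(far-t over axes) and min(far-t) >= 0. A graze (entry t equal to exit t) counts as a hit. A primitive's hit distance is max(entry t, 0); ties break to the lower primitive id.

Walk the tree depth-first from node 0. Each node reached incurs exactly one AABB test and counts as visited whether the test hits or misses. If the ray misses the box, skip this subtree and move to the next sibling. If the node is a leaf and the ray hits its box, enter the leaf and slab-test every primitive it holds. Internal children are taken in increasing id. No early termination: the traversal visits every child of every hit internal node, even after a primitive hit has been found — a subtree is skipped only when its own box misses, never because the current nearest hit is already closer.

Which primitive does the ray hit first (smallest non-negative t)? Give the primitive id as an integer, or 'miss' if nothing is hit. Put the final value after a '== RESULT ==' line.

Traverse from the root:
N0 x:[14,71/2] y:[3,22] z:[52/3,31] -> hit [52/3,22], descend [1, 6, 7, 10]
  N1 x:[14,51/2] y:[3,27/2] z:[73/3,30] -> miss, prune
  N6 x:[18,25] y:[14,22] z:[52/3,73/3] -> hit [18,22], descend [4, 5]
    N4 x:[37/2,25] y:[17,22] z:[52/3,67/3] -> hit [37/2,22] leaf, test {P1@t=37/2, P7(miss), P9(miss)}
    N5 x:[18,43/2] y:[14,35/2] z:[59/3,73/3] -> miss, prune
  N7 x:[33,71/2] y:[14,22] z:[20,31] -> miss, prune
  N10 x:[24,69/2] y:[11/2,9] z:[20,80/3] -> miss, prune

Summary -> nodes [0, 1, 6, 4, 5, 7, 10]; box-tests=7; leaf-entries=1; first=P1

== RESULT ==
1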